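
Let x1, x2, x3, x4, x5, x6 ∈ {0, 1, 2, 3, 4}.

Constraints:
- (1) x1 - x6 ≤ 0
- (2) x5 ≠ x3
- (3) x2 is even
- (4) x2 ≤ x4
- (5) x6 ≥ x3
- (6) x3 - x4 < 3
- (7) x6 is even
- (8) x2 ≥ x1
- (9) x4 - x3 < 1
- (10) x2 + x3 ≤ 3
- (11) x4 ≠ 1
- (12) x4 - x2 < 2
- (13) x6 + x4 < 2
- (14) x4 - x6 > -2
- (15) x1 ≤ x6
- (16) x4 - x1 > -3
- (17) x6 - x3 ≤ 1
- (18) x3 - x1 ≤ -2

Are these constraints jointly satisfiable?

Unsatisfiable

Constraints 1, 17, and 18 give x6 − x1 ≥ 0, x1 − x3 ≥ 2, x3 − x6 ≥ -1.
Adding all 3 inequalities: the left sides telescope to 0, and the right sides sum to 0 + 2 + (-1) = 1. So 0 ≥ 1, which is false.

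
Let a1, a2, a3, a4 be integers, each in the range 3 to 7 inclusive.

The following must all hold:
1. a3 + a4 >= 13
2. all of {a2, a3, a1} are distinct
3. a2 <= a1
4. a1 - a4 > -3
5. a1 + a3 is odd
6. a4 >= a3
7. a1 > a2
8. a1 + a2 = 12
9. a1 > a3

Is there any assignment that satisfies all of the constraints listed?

Satisfiable

Try a1 = 7, a2 = 5, a3 = 6, a4 = 7.
Check constraint 1: a3 + a4 = 13; constraint 4: a1 - a4 = 0. The remaining constraints are straightforward to verify.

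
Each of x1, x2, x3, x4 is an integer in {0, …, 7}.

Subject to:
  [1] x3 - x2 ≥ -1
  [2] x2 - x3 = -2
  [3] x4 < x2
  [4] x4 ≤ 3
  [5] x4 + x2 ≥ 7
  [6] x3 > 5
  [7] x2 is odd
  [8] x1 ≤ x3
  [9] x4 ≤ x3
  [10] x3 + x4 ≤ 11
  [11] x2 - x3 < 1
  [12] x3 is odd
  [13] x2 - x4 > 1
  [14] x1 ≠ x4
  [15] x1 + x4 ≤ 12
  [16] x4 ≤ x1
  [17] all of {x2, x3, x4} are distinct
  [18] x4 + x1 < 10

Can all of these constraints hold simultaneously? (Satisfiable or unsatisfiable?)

Setting (x1, x2, x3, x4) = (7, 5, 7, 2) satisfies everything: constraint 1: x3 - x2 = 2; constraint 2: x2 - x3 = -2, and the others follow.

Satisfiable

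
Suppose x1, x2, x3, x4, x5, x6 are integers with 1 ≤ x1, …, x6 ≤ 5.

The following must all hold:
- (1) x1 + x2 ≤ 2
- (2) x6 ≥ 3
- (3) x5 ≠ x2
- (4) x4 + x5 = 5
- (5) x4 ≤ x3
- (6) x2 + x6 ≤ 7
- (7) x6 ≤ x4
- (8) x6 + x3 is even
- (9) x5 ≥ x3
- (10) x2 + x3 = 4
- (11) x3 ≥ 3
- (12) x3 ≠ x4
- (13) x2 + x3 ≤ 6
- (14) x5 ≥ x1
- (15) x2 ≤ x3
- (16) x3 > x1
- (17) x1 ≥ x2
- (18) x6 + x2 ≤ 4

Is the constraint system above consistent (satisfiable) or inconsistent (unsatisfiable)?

Unsatisfiable

From constraints 2 and 7: x4 ≥ x6 ≥ 3. From constraints 9 and 11: x5 ≥ x3 ≥ 3. Hence x4 + x5 ≥ 6. But constraint 4 requires x4 + x5 = 5, and 5 < 6. Contradiction.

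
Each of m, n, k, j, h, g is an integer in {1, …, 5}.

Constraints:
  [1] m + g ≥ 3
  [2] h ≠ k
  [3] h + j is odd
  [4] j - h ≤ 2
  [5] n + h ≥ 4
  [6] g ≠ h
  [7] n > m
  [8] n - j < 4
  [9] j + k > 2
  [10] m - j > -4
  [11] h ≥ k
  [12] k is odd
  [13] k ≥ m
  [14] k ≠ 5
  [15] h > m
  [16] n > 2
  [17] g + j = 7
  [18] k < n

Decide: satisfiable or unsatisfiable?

Satisfiable

The assignment m = 1, n = 3, k = 1, j = 2, h = 3, g = 5 works:
  constraint 1 holds since m + g = 6.
  constraint 4 holds since j - h = -1.
The rest check out directly.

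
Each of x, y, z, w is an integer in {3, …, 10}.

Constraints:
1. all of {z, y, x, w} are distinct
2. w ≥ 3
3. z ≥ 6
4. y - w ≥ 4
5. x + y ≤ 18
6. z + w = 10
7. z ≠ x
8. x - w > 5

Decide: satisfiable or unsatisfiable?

Satisfiable

Take x = 10, y = 8, z = 7, w = 3. Then constraint 4: y - w = 5; constraint 5: x + y = 18, and every other listed constraint is also met.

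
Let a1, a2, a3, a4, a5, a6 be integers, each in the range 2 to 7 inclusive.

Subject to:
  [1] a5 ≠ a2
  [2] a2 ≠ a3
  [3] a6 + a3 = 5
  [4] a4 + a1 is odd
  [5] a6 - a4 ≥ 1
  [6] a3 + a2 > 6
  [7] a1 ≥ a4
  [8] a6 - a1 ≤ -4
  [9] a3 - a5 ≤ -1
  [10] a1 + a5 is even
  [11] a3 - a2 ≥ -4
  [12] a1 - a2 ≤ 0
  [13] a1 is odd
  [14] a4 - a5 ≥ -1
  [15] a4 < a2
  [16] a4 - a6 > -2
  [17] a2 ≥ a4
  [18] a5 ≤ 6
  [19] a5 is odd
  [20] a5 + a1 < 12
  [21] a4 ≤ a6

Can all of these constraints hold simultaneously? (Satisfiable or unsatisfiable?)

Unsatisfiable

Constraints 5, 8, 9, 11, 12, and 14 give a6 − a4 ≥ 1, a4 − a5 ≥ -1, a5 − a3 ≥ 1, a3 − a2 ≥ -4, a2 − a1 ≥ 0, a1 − a6 ≥ 4.
Adding all 6 inequalities: the left sides telescope to 0, and the right sides sum to 1 + (-1) + 1 + (-4) + 0 + 4 = 1. So 0 ≥ 1, which is false.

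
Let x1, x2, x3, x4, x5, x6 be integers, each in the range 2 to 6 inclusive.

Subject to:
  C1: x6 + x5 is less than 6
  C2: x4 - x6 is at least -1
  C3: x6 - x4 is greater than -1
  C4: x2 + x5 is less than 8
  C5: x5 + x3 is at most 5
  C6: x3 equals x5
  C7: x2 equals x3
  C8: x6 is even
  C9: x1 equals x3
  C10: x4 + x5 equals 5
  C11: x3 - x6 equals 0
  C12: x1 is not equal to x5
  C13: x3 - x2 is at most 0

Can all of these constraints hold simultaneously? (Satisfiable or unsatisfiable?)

From constraints 6 and 9, x1 = x3 = x5, so x1 = x5. But constraint 12 says x1 ≠ x5. Contradiction.

Unsatisfiable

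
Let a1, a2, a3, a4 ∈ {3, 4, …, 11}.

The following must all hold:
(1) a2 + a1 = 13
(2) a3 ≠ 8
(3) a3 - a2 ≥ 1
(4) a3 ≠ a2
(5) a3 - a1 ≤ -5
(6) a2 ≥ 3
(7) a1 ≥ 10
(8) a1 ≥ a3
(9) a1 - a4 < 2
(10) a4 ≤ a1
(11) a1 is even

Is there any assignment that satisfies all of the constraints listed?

Try a1 = 10, a2 = 3, a3 = 5, a4 = 9.
Check constraint 1: a2 + a1 = 13; constraint 3: a3 - a2 = 2; constraint 5: a3 - a1 = -5. The remaining constraints are straightforward to verify.

Satisfiable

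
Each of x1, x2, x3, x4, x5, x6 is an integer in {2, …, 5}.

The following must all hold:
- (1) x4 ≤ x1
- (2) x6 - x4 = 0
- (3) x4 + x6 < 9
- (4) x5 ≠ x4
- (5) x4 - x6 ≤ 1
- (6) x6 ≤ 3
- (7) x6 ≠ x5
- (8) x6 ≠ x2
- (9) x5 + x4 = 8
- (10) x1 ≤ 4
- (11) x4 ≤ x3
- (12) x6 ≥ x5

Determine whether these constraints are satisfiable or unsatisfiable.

From constraints 6 and 12: x5 ≤ x6 ≤ 3. From constraints 1 and 10: x4 ≤ x1 ≤ 4. Hence x5 + x4 ≤ 7. But constraint 9 requires x5 + x4 = 8, and 8 > 7. Contradiction.

Unsatisfiable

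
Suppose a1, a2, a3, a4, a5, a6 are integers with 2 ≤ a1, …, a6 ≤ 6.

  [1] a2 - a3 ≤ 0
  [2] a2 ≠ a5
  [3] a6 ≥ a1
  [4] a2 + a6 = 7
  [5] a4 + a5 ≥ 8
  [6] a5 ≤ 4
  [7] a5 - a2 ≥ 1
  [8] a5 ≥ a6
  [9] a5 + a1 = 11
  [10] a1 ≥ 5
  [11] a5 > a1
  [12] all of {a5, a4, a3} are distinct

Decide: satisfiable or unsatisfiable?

Unsatisfiable

From constraints 3 and 10: a6 ≥ a1 and a1 ≥ 5, so a6 ≥ 5. From constraints 6 and 8: a6 ≤ a5 and a5 ≤ 4, so a6 ≤ 4. But 4 < 5, so no value of a6 works.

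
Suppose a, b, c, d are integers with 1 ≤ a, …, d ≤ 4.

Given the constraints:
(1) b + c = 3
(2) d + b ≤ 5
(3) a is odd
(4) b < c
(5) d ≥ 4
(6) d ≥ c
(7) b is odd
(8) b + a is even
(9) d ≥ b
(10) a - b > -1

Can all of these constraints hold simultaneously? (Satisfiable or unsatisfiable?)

Try a = 1, b = 1, c = 2, d = 4.
Check constraint 1: b + c = 3; constraint 2: d + b = 5. The remaining constraints are straightforward to verify.

Satisfiable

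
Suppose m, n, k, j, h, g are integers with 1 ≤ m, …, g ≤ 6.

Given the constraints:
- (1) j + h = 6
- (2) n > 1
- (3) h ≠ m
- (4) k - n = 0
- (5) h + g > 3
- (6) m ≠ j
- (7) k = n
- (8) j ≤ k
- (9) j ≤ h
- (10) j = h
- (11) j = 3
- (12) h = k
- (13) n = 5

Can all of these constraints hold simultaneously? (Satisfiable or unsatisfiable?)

Unsatisfiable

Constraint 11 fixes j = 3 and constraint 13 fixes n = 5. Constraints 7, 10, and 12 give j = h = k = n, so j = n. But 3 ≠ 5 — contradiction.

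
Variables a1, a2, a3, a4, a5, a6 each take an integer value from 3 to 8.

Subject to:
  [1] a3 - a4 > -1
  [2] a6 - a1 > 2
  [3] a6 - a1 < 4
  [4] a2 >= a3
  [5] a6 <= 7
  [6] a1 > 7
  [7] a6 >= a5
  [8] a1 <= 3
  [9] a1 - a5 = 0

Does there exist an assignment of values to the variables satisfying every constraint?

From constraint 6: a1 ≥ 8. From constraint 8: a1 ≤ 3. But 3 < 8, so no value of a1 works.

Unsatisfiable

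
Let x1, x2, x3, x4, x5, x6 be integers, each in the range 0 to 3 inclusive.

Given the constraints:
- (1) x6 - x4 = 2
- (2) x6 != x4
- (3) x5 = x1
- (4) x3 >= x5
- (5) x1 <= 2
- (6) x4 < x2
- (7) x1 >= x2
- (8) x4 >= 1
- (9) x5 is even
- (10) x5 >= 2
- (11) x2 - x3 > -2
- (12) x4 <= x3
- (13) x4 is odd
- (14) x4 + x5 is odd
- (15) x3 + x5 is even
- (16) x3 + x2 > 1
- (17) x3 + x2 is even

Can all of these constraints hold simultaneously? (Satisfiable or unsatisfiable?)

Take x1 = 2, x2 = 2, x3 = 2, x4 = 1, x5 = 2, x6 = 3. Then constraint 1: x6 - x4 = 2; constraint 11: x2 - x3 = 0, and every other listed constraint is also met.

Satisfiable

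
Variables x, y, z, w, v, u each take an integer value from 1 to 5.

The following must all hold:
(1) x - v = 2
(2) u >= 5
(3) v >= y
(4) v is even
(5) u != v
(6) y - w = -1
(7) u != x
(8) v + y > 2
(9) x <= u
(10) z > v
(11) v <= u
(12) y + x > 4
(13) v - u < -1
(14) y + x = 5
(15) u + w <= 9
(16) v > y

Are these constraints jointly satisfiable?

Satisfiable

Take x = 4, y = 1, z = 3, w = 2, v = 2, u = 5. Then constraint 1: x - v = 2; constraint 6: y - w = -1; constraint 8: v + y = 3, and every other listed constraint is also met.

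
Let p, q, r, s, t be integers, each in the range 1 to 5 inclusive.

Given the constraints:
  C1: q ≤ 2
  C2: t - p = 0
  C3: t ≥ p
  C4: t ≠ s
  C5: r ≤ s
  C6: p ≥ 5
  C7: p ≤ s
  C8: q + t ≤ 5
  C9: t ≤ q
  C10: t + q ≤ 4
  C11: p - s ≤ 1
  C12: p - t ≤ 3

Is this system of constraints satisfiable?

Unsatisfiable

From constraints 3 and 6: t ≥ p and p ≥ 5, so t ≥ 5. From constraints 1 and 9: t ≤ q and q ≤ 2, so t ≤ 2. But 2 < 5, so no value of t works.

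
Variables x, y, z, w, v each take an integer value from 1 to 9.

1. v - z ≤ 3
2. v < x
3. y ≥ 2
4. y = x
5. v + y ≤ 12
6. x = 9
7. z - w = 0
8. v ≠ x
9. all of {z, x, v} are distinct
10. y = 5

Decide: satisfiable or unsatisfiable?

Constraint 10 fixes y = 5 and constraint 6 fixes x = 9, but constraint 4 requires y = x. Since 5 ≠ 9, contradiction.

Unsatisfiable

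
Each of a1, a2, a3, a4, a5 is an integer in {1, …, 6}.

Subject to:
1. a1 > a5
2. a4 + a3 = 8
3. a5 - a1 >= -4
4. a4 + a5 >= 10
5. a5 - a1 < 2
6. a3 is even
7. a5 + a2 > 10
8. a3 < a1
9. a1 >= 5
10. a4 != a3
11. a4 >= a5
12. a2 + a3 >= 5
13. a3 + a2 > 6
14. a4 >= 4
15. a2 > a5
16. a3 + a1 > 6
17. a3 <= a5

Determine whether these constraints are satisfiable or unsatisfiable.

The assignment a1 = 6, a2 = 6, a3 = 2, a4 = 6, a5 = 5 works:
  constraint 2 holds since a4 + a3 = 8.
  constraint 3 holds since a5 - a1 = -1.
  constraint 4 holds since a4 + a5 = 11.
The rest check out directly.

Satisfiable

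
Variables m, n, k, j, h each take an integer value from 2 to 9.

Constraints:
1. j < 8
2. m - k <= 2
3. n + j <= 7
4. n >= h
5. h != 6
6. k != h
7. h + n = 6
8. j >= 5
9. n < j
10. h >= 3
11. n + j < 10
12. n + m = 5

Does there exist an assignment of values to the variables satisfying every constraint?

From constraints 4 and 10: n ≥ h ≥ 3. From constraint 8: j ≥ 5. Hence n + j ≥ 8. But constraint 3 requires n + j ≤ 7, and 7 < 8. Contradiction.

Unsatisfiable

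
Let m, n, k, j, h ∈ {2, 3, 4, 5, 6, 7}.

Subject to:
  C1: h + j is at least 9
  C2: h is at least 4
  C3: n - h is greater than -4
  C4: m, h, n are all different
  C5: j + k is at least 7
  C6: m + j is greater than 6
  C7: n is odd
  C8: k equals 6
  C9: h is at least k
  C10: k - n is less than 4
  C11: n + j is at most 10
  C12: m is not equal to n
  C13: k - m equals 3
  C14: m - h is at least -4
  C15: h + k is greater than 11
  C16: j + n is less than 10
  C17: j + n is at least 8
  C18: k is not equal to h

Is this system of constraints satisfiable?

Satisfiable

Try m = 3, n = 5, k = 6, j = 4, h = 7.
Check constraint 1: h + j = 11; constraint 3: n - h = -2. The remaining constraints are straightforward to verify.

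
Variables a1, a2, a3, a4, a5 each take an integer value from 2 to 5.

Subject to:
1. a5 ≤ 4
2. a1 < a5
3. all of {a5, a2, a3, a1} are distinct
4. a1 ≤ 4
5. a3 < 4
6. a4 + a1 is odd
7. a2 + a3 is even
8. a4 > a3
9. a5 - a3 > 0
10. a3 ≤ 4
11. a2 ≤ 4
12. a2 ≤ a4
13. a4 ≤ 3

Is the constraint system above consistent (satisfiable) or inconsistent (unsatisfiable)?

Unsatisfiable

Constraints 1, 4, 10, and 11 confine each of a5, a2, a3, a1 to the 3 values {2, …, 4} (the domain already gives each ≥ 2).
Constraint 3 requires all 4 of them to be distinct, but only 3 values are available — impossible by the pigeonhole principle.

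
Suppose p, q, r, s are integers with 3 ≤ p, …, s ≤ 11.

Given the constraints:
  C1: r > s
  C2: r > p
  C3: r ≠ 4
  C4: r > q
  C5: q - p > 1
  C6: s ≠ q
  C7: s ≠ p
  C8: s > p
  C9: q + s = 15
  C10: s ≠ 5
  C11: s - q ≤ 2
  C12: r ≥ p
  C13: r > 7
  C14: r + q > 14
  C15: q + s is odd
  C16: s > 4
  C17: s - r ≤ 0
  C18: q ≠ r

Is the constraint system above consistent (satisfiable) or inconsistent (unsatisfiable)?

Satisfiable

One satisfying assignment is p = 5, q = 8, r = 9, s = 7.
For the less obvious constraints — constraint 5: q - p = 3; constraint 9: q + s = 15; constraint 11: s - q = -1 — and the others hold by inspection.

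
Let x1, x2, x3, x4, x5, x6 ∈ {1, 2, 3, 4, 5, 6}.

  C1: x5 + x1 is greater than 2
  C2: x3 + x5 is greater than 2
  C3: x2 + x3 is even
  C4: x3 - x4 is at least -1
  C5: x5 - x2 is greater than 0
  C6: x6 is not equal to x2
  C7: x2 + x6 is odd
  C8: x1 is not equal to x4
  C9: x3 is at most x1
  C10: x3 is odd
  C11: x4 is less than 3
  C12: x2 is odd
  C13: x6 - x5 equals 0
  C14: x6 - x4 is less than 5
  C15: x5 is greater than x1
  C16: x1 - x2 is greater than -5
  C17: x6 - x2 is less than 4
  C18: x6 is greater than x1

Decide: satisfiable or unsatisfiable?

Satisfiable

Try x1 = 1, x2 = 3, x3 = 1, x4 = 2, x5 = 4, x6 = 4.
Check constraint 1: x5 + x1 = 5; constraint 2: x3 + x5 = 5. The remaining constraints are straightforward to verify.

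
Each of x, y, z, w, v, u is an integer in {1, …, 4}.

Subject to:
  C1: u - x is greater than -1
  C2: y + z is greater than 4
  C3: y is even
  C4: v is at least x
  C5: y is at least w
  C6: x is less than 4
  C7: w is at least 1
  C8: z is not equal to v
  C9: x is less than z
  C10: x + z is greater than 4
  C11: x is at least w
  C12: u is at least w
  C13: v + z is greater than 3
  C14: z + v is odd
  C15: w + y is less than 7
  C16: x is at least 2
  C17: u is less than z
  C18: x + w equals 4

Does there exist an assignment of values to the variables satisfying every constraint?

The assignment x = 2, y = 2, z = 3, w = 2, v = 2, u = 2 works:
  constraint 1 holds since u - x = 0.
  constraint 2 holds since y + z = 5.
The rest check out directly.

Satisfiable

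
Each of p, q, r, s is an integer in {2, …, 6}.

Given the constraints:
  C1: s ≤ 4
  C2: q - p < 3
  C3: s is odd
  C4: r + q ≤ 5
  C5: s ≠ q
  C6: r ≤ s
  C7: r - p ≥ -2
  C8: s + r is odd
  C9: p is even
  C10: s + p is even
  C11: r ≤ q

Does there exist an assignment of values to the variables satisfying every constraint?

Constraint 3 makes s odd and constraint 9 makes p even, so s + p must be odd. Constraint 10 says s + p is even — contradiction.

Unsatisfiable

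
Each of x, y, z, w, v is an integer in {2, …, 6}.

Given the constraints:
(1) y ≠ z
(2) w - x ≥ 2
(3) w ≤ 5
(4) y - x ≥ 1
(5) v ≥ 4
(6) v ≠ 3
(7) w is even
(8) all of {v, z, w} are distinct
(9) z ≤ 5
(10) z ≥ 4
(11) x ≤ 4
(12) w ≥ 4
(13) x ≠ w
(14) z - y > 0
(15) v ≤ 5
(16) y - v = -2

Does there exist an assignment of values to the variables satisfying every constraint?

Constraints 3, 5, 9, 10, 12, and 15 confine each of v, z, w to the 2 values {4, 5}.
Constraint 8 requires all 3 of them to be distinct, but only 2 values are available — impossible by the pigeonhole principle.

Unsatisfiable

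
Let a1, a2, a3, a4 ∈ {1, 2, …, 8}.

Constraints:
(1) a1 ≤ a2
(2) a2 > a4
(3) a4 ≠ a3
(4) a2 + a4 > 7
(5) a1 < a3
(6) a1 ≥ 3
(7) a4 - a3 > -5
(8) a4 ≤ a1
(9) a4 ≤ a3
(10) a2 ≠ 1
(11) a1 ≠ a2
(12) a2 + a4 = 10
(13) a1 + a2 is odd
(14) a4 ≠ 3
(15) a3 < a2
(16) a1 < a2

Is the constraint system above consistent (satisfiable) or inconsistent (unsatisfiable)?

Satisfiable

Setting (a1, a2, a3, a4) = (3, 8, 6, 2) satisfies everything: constraint 4: a2 + a4 = 10; constraint 7: a4 - a3 = -4; constraint 12: a2 + a4 = 10, and the others follow.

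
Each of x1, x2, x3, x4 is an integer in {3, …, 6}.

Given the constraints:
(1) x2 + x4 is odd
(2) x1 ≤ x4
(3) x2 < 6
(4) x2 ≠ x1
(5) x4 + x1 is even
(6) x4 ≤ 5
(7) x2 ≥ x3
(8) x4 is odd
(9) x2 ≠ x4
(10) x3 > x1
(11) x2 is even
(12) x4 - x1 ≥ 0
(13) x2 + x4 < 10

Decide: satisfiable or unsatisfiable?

Satisfiable

Take x1 = 3, x2 = 4, x3 = 4, x4 = 3. Then constraint 1: x2 + x4 = 7 is odd; constraint 12: x4 - x1 = 0; constraint 13: x2 + x4 = 7, and every other listed constraint is also met.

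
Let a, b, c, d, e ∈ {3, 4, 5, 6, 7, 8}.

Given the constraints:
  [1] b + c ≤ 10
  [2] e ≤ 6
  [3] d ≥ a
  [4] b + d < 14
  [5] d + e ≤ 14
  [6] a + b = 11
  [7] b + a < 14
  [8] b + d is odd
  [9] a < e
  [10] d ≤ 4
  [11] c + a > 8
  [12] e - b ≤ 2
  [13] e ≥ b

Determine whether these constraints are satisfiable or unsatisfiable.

Unsatisfiable

From constraints 3 and 10: a ≤ d ≤ 4. From constraints 2 and 13: b ≤ e ≤ 6. Hence a + b ≤ 10. But constraint 6 requires a + b = 11, and 11 > 10. Contradiction.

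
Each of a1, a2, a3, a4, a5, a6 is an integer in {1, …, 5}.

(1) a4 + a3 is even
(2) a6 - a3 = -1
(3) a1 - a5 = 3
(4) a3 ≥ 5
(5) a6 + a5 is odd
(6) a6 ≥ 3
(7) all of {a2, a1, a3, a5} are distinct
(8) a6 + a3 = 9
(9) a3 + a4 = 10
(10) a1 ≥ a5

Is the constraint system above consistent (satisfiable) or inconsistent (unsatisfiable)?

One satisfying assignment is a1 = 4, a2 = 2, a3 = 5, a4 = 5, a5 = 1, a6 = 4.
For the less obvious constraints — constraint 2: a6 - a3 = -1; constraint 3: a1 - a5 = 3; constraint 8: a6 + a3 = 9 — and the others hold by inspection.

Satisfiable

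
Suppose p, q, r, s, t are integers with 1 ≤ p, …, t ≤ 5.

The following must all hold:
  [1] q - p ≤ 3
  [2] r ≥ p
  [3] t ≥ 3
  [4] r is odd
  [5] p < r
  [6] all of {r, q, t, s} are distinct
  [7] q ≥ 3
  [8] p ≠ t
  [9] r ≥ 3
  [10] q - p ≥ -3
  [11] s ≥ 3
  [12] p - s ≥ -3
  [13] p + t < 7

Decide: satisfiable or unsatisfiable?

Constraints 3, 7, 9, and 11 confine each of r, q, t, s to the 3 values {3, …, 5} (the domain already gives each ≤ 5).
Constraint 6 requires all 4 of them to be distinct, but only 3 values are available — impossible by the pigeonhole principle.

Unsatisfiable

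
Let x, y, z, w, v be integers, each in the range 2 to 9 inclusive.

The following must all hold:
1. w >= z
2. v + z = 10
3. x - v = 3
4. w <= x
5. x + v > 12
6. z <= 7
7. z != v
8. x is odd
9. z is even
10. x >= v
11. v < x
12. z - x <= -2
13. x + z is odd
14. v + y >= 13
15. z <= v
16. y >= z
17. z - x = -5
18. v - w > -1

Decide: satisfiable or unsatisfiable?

Satisfiable

One satisfying assignment is x = 9, y = 9, z = 4, w = 5, v = 6.
For the less obvious constraints — constraint 2: v + z = 10; constraint 3: x - v = 3 — and the others hold by inspection.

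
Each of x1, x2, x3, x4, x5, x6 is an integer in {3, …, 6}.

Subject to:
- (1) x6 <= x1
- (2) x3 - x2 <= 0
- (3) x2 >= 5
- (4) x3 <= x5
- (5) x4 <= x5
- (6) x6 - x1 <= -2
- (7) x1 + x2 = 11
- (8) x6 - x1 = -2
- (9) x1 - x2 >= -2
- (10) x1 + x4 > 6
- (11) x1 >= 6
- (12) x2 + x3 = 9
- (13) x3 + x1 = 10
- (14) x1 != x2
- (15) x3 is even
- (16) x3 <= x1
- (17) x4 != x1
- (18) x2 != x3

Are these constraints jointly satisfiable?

Satisfiable

Take x1 = 6, x2 = 5, x3 = 4, x4 = 3, x5 = 6, x6 = 4. Then constraint 2: x3 - x2 = -1; constraint 6: x6 - x1 = -2, and every other listed constraint is also met.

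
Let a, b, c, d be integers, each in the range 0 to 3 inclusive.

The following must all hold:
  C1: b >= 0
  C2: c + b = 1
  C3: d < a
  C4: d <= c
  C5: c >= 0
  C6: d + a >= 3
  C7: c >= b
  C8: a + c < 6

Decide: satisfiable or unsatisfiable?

Take a = 2, b = 0, c = 1, d = 1. Then constraint 2: c + b = 1; constraint 6: d + a = 3, and every other listed constraint is also met.

Satisfiable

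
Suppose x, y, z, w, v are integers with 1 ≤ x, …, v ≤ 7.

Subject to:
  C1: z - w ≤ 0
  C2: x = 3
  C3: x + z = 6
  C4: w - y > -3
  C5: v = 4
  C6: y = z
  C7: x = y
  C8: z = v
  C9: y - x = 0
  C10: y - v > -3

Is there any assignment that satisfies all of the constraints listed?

Constraint 2 fixes x = 3 and constraint 5 fixes v = 4. Constraints 6, 7, and 8 give x = y = z = v, so x = v. But 3 ≠ 4 — contradiction.

Unsatisfiable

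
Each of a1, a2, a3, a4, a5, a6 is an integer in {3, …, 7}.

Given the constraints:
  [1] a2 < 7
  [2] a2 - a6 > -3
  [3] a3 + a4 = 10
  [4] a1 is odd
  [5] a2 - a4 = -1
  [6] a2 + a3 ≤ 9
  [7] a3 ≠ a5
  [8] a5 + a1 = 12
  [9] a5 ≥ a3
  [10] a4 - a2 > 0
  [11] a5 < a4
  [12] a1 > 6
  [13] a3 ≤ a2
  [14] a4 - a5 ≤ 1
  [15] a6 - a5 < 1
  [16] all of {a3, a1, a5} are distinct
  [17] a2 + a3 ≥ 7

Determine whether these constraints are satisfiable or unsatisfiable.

The assignment a1 = 7, a2 = 5, a3 = 4, a4 = 6, a5 = 5, a6 = 5 works:
  constraint 2 holds since a2 - a6 = 0.
  constraint 3 holds since a3 + a4 = 10.
The rest check out directly.

Satisfiable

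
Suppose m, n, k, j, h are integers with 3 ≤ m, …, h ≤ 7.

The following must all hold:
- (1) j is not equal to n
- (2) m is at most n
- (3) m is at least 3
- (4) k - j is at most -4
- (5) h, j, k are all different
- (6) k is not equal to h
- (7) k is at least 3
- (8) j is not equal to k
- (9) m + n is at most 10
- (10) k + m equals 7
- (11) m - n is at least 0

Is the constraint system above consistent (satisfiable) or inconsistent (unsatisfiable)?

One satisfying assignment is m = 4, n = 4, k = 3, j = 7, h = 5.
For the less obvious constraints — constraint 4: k - j = -4; constraint 9: m + n = 8 — and the others hold by inspection.

Satisfiable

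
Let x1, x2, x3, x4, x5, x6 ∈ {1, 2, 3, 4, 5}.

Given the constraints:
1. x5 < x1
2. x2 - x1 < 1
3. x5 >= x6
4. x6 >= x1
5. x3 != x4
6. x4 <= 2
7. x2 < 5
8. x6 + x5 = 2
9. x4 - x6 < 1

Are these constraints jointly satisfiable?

Unsatisfiable

Constraints 1, 3, and 4 give x6 ≤ x5, x5 < x1, x1 ≤ x6. Chaining: x6 ≤ x5 < x1 ≤ x6, which forces x6 < x6 — impossible.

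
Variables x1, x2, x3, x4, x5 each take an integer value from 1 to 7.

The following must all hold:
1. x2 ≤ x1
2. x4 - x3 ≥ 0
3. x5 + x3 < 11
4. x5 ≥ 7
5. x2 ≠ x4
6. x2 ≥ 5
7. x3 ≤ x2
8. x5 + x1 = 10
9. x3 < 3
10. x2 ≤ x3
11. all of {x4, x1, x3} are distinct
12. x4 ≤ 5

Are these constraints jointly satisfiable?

From constraint 4: x5 ≥ 7. From constraints 1 and 6: x1 ≥ x2 ≥ 5. Hence x5 + x1 ≥ 12. But constraint 8 requires x5 + x1 = 10, and 10 < 12. Contradiction.

Unsatisfiable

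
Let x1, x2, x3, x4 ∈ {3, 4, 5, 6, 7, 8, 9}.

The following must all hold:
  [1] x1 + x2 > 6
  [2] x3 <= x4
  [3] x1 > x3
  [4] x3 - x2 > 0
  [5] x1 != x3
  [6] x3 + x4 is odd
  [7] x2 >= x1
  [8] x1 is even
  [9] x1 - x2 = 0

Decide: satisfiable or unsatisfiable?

Unsatisfiable

Constraints 3, 4, and 7 give x1 ≤ x2, x2 < x3, x3 < x1. Chaining: x1 ≤ x2 < x3 < x1, which forces x1 < x1 — impossible.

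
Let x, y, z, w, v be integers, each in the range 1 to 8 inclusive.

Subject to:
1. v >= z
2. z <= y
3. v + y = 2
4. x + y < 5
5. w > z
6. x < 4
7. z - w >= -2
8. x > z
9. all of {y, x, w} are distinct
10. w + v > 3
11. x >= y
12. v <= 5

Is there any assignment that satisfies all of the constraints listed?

The assignment x = 2, y = 1, z = 1, w = 3, v = 1 works:
  constraint 3 holds since v + y = 2.
  constraint 4 holds since x + y = 3.
The rest check out directly.

Satisfiable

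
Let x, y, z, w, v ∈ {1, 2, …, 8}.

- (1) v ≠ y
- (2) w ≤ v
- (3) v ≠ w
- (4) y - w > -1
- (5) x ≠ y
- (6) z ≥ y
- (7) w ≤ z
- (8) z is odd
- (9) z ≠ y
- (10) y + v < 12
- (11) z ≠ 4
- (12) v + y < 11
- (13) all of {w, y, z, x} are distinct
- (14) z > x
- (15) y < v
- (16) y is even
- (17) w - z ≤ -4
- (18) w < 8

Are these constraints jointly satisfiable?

Try x = 6, y = 2, z = 7, w = 1, v = 7.
Check constraint 4: y - w = 1; constraint 10: y + v = 9. The remaining constraints are straightforward to verify.

Satisfiable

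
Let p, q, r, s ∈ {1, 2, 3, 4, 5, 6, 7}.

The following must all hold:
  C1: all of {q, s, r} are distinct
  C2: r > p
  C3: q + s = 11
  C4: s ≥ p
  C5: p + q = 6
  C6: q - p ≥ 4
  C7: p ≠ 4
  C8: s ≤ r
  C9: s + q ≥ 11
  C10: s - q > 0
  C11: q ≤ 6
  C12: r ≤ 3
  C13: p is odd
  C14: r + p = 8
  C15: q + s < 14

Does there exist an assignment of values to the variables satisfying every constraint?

From constraints 8 and 12: s ≤ r ≤ 3. From constraint 11: q ≤ 6. Hence s + q ≤ 9. But constraint 9 requires s + q ≥ 11, and 11 > 9. Contradiction.

Unsatisfiable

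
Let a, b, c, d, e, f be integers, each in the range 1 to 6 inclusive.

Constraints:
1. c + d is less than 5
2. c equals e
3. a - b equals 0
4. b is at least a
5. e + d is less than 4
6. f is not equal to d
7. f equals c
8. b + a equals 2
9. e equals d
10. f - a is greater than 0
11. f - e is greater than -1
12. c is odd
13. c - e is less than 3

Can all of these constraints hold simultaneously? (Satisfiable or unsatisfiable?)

From constraints 2, 7, and 9, f = c = e = d, so f = d. But constraint 6 says f ≠ d. Contradiction.

Unsatisfiable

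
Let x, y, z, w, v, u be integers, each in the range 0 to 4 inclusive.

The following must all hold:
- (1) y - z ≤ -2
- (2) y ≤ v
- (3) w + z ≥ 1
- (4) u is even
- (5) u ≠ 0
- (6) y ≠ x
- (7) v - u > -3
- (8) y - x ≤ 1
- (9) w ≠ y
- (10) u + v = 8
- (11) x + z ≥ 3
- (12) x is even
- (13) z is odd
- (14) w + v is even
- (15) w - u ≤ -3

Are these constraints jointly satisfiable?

Satisfiable

One satisfying assignment is x = 2, y = 1, z = 3, w = 0, v = 4, u = 4.
For the less obvious constraints — constraint 1: y - z = -2; constraint 3: w + z = 3; constraint 7: v - u = 0 — and the others hold by inspection.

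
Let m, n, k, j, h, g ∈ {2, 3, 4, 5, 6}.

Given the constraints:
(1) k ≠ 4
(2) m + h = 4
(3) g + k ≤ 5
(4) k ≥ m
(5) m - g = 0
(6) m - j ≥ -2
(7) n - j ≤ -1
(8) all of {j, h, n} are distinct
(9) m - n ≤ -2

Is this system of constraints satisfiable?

Unsatisfiable

Constraints 6, 7, and 9 give j − n ≥ 1, n − m ≥ 2, m − j ≥ -2.
Adding all 3 inequalities: the left sides telescope to 0, and the right sides sum to 1 + 2 + (-2) = 1. So 0 ≥ 1, which is false.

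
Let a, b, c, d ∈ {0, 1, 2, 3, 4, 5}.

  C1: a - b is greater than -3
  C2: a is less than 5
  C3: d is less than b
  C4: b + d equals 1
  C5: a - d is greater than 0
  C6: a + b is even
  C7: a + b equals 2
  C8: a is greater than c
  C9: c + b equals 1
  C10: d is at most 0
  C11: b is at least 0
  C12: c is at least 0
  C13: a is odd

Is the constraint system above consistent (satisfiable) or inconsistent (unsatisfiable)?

Satisfiable

Setting (a, b, c, d) = (1, 1, 0, 0) satisfies everything: constraint 1: a - b = 0; constraint 4: b + d = 1, and the others follow.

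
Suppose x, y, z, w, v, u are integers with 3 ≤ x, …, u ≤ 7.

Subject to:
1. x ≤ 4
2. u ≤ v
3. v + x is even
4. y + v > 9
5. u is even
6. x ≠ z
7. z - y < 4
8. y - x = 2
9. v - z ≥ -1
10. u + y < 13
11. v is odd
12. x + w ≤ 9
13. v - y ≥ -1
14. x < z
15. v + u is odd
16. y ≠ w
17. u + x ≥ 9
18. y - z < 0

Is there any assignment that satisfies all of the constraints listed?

Take x = 3, y = 5, z = 7, w = 4, v = 7, u = 6. Then constraint 4: y + v = 12; constraint 7: z - y = 2; constraint 8: y - x = 2, and every other listed constraint is also met.

Satisfiable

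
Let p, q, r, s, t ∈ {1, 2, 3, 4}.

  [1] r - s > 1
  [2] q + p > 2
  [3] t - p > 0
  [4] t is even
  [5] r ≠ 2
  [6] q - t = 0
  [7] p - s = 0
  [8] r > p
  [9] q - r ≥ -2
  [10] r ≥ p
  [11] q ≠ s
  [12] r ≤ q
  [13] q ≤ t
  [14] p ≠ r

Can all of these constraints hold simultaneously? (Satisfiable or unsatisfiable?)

Satisfiable

Setting (p, q, r, s, t) = (1, 4, 4, 1, 4) satisfies everything: constraint 1: r - s = 3; constraint 2: q + p = 5; constraint 3: t - p = 3, and the others follow.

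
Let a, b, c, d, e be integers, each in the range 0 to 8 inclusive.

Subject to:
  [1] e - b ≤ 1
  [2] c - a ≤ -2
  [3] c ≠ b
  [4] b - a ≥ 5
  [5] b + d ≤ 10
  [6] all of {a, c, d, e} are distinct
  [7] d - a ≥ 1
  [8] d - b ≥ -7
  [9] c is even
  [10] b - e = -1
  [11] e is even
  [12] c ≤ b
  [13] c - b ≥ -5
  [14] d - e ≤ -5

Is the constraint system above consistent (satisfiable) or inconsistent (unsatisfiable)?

Unsatisfiable

Constraints 1, 2, 7, 13, and 14 give d − a ≥ 1, a − c ≥ 2, c − b ≥ -5, b − e ≥ -1, e − d ≥ 5.
Adding all 5 inequalities: the left sides telescope to 0, and the right sides sum to 1 + 2 + (-5) + (-1) + 5 = 2. So 0 ≥ 2, which is false.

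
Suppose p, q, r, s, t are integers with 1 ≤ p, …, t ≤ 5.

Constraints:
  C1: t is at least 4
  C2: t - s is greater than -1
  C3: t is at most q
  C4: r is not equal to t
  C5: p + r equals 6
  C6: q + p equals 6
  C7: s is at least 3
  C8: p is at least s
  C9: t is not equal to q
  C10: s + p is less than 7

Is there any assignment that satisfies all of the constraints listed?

Unsatisfiable

From constraints 1 and 3: q ≥ t ≥ 4. From constraints 7 and 8: p ≥ s ≥ 3. Hence q + p ≥ 7. But constraint 6 requires q + p = 6, and 6 < 7. Contradiction.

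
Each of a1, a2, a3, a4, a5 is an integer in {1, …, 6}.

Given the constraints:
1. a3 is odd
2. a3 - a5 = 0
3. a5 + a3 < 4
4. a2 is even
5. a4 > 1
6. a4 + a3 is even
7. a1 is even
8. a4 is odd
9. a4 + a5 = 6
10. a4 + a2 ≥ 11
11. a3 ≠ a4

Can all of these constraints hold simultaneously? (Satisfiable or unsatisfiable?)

Satisfiable

Take a1 = 6, a2 = 6, a3 = 1, a4 = 5, a5 = 1. Then constraint 2: a3 - a5 = 0; constraint 3: a5 + a3 = 2; constraint 9: a4 + a5 = 6, and every other listed constraint is also met.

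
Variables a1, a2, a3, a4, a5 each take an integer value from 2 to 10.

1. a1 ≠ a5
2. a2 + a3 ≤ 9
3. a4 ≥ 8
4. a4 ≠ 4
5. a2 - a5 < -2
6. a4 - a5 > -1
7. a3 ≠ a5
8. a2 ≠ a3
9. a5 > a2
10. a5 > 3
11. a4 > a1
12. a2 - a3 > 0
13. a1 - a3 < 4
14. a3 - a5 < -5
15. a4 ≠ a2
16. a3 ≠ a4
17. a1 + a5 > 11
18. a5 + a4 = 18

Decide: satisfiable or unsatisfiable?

Satisfiable

Take a1 = 4, a2 = 5, a3 = 2, a4 = 10, a5 = 8. Then constraint 2: a2 + a3 = 7; constraint 5: a2 - a5 = -3; constraint 6: a4 - a5 = 2, and every other listed constraint is also met.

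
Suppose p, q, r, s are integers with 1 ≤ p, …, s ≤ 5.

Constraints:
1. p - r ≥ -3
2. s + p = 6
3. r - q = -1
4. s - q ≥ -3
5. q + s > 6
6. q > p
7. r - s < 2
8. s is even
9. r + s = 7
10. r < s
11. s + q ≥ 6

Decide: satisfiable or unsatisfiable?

Try p = 2, q = 4, r = 3, s = 4.
Check constraint 1: p - r = -1; constraint 2: s + p = 6; constraint 3: r - q = -1. The remaining constraints are straightforward to verify.

Satisfiable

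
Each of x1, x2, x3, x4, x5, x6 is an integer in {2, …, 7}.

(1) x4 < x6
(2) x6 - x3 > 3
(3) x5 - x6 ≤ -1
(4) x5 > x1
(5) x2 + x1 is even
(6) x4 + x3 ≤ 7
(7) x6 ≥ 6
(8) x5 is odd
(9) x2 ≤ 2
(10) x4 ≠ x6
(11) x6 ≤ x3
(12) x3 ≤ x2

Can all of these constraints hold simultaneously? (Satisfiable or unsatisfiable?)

From constraints 7 and 11: x3 ≥ x6 and x6 ≥ 6, so x3 ≥ 6. From constraints 9 and 12: x3 ≤ x2 and x2 ≤ 2, so x3 ≤ 2. But 2 < 6, so no value of x3 works.

Unsatisfiable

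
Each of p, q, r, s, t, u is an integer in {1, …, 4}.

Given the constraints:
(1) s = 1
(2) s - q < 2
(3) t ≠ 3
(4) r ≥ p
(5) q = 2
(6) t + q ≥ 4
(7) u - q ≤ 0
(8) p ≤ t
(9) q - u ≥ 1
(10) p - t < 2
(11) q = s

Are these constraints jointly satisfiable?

Constraint 5 fixes q = 2 and constraint 1 fixes s = 1, but constraint 11 requires q = s. Since 2 ≠ 1, contradiction.

Unsatisfiable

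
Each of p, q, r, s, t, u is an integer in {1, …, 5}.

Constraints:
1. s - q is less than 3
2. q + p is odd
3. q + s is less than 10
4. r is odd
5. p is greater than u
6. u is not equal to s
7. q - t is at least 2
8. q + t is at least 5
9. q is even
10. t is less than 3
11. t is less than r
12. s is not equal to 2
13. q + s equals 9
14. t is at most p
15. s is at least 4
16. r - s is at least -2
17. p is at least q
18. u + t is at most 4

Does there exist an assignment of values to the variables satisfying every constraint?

Setting (p, q, r, s, t, u) = (5, 4, 5, 5, 1, 3) satisfies everything: constraint 1: s - q = 1; constraint 3: q + s = 9; constraint 7: q - t = 3, and the others follow.

Satisfiable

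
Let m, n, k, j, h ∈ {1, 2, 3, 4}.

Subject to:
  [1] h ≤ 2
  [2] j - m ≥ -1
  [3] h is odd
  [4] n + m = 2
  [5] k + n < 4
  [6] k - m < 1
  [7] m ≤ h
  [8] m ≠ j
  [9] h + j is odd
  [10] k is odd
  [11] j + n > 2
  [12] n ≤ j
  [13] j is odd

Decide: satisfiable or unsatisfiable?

Constraint 3 makes h odd and constraint 13 makes j odd, so h + j must be even. Constraint 9 says h + j is odd — contradiction.

Unsatisfiable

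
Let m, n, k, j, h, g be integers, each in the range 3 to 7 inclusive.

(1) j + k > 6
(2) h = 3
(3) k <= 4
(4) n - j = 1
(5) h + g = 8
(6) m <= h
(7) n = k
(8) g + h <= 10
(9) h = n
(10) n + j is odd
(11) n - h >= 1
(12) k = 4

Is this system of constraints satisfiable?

Constraint 2 fixes h = 3 and constraint 12 fixes k = 4. Constraints 7 and 9 give h = n = k, so h = k. But 3 ≠ 4 — contradiction.

Unsatisfiable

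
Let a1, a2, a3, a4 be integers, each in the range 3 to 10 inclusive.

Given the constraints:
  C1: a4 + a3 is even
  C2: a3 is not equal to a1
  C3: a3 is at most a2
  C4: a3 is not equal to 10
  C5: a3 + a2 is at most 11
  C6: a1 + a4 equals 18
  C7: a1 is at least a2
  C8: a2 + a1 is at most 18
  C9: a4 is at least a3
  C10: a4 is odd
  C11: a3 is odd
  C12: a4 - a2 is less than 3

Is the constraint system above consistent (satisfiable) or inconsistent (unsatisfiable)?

Satisfiable

Setting (a1, a2, a3, a4) = (9, 8, 3, 9) satisfies everything: constraint 5: a3 + a2 = 11; constraint 6: a1 + a4 = 18, and the others follow.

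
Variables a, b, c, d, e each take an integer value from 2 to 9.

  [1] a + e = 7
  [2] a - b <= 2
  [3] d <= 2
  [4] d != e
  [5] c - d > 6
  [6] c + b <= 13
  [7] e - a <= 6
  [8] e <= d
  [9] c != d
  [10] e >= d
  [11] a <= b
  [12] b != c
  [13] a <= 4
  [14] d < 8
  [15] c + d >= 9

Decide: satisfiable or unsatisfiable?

Unsatisfiable

From constraint 13: a ≤ 4. From constraints 3 and 8: e ≤ d ≤ 2. Hence a + e ≤ 6. But constraint 1 requires a + e = 7, and 7 > 6. Contradiction.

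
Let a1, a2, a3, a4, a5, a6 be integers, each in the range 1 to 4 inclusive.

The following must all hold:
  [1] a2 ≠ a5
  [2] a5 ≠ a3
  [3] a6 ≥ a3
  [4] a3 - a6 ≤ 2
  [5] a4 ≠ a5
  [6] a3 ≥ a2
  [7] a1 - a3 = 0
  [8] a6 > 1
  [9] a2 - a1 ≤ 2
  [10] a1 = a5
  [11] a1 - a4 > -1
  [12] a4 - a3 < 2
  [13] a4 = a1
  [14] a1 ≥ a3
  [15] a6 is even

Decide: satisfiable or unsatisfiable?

From constraints 10 and 13, a4 = a1 = a5, so a4 = a5. But constraint 5 says a4 ≠ a5. Contradiction.

Unsatisfiable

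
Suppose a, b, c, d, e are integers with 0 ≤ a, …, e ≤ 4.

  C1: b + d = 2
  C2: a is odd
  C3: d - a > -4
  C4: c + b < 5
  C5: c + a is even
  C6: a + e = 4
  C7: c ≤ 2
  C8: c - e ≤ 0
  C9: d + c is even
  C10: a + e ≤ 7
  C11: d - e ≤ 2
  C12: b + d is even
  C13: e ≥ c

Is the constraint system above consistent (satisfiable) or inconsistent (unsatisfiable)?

Satisfiable

Take a = 3, b = 1, c = 1, d = 1, e = 1. Then constraint 1: b + d = 2; constraint 3: d - a = -2; constraint 4: c + b = 2, and every other listed constraint is also met.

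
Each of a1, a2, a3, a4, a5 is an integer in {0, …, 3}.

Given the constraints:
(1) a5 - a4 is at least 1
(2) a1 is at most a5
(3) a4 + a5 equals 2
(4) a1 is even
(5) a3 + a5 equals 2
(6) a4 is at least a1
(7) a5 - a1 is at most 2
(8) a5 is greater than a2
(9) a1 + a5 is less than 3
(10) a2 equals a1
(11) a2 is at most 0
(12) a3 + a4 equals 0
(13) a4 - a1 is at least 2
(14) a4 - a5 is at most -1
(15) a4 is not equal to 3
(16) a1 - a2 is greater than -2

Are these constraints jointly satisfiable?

Constraints 7, 13, and 14 give a1 − a5 ≥ -2, a5 − a4 ≥ 1, a4 − a1 ≥ 2.
Adding all 3 inequalities: the left sides telescope to 0, and the right sides sum to (-2) + 1 + 2 = 1. So 0 ≥ 1, which is false.

Unsatisfiable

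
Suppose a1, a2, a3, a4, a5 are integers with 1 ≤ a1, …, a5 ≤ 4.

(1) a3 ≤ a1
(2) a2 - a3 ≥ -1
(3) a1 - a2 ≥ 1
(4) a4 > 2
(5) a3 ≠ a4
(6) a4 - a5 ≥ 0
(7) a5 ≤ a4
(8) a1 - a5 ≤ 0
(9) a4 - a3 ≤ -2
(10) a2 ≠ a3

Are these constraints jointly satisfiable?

Constraints 2, 3, 6, 8, and 9 give a3 − a4 ≥ 2, a4 − a5 ≥ 0, a5 − a1 ≥ 0, a1 − a2 ≥ 1, a2 − a3 ≥ -1.
Adding all 5 inequalities: the left sides telescope to 0, and the right sides sum to 2 + 0 + 0 + 1 + (-1) = 2. So 0 ≥ 2, which is false.

Unsatisfiable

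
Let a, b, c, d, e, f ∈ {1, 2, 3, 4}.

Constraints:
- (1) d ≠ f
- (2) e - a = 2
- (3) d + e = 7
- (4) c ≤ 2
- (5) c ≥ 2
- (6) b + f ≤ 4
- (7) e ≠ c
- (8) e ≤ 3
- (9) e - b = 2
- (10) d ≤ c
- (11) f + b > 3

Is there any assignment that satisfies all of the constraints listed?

Unsatisfiable

From constraints 4 and 10: d ≤ c ≤ 2. From constraint 8: e ≤ 3. Hence d + e ≤ 5. But constraint 3 requires d + e = 7, and 7 > 5. Contradiction.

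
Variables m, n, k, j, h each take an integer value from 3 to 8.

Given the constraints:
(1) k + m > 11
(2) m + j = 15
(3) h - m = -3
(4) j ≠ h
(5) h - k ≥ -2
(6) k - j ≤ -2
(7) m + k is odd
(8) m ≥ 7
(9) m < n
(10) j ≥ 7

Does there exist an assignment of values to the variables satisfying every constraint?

Satisfiable

The assignment m = 7, n = 8, k = 6, j = 8, h = 4 works:
  constraint 1 holds since k + m = 13.
  constraint 2 holds since m + j = 15.
The rest check out directly.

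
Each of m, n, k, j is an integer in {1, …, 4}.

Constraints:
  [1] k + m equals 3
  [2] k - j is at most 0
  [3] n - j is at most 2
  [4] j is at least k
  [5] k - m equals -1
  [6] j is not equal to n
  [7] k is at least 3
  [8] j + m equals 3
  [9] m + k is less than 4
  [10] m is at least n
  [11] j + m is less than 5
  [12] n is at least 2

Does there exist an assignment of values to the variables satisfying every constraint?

Unsatisfiable

From constraints 4 and 7: j ≥ k ≥ 3. From constraints 10 and 12: m ≥ n ≥ 2. Hence j + m ≥ 5. But constraint 8 requires j + m = 3, and 3 < 5. Contradiction.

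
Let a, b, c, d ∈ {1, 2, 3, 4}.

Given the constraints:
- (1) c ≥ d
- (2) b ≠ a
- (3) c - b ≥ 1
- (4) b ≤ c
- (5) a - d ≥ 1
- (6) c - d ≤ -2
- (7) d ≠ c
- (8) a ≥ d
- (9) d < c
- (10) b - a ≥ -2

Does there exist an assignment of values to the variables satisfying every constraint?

Constraints 3, 5, 6, and 10 give d − c ≥ 2, c − b ≥ 1, b − a ≥ -2, a − d ≥ 1.
Adding all 4 inequalities: the left sides telescope to 0, and the right sides sum to 2 + 1 + (-2) + 1 = 2. So 0 ≥ 2, which is false.

Unsatisfiable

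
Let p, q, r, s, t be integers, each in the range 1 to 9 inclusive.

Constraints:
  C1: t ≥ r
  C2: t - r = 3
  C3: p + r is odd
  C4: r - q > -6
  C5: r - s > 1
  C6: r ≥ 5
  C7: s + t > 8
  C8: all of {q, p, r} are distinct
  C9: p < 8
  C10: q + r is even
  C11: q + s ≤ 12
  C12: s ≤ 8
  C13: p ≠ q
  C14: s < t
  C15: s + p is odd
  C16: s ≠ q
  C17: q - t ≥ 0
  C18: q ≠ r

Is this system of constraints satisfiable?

Satisfiable

The assignment p = 4, q = 9, r = 5, s = 3, t = 8 works:
  constraint 2 holds since t - r = 3.
  constraint 4 holds since r - q = -4.
  constraint 5 holds since r - s = 2.
The rest check out directly.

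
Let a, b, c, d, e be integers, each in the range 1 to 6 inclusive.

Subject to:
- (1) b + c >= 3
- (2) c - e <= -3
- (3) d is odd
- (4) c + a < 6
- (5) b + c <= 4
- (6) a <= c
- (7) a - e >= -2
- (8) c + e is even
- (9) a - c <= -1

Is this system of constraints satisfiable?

Constraints 2, 7, and 9 give e − c ≥ 3, c − a ≥ 1, a − e ≥ -2.
Adding all 3 inequalities: the left sides telescope to 0, and the right sides sum to 3 + 1 + (-2) = 2. So 0 ≥ 2, which is false.

Unsatisfiable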